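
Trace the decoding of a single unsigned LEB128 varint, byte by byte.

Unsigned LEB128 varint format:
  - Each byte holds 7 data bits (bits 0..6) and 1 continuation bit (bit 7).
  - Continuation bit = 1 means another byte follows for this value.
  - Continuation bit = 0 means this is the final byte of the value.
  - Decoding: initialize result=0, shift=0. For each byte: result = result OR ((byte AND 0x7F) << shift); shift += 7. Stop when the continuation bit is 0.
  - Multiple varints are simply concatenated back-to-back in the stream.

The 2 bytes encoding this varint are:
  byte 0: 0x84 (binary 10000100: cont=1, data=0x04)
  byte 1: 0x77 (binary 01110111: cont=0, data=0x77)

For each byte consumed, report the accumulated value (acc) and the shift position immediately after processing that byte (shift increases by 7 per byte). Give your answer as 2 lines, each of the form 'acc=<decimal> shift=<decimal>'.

byte 0=0x84: payload=0x04=4, contrib = 4<<0 = 4; acc -> 4, shift -> 7
byte 1=0x77: payload=0x77=119, contrib = 119<<7 = 15232; acc -> 15236, shift -> 14

Answer: acc=4 shift=7
acc=15236 shift=14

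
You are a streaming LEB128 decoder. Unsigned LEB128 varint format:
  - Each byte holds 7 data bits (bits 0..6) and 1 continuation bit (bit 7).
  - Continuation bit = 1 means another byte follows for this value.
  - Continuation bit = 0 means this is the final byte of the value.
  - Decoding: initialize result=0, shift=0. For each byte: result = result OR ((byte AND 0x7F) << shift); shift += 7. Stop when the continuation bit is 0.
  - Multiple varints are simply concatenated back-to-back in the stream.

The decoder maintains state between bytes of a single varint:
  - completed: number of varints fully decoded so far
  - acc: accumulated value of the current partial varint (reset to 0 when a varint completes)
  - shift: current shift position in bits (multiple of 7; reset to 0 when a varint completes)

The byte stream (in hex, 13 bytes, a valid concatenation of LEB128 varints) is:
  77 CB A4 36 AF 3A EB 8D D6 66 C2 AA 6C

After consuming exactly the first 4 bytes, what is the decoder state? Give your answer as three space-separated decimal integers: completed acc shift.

Answer: 2 0 0

Derivation:
byte[0]=0x77 cont=0 payload=0x77: varint #1 complete (value=119); reset -> completed=1 acc=0 shift=0
byte[1]=0xCB cont=1 payload=0x4B: acc |= 75<<0 -> completed=1 acc=75 shift=7
byte[2]=0xA4 cont=1 payload=0x24: acc |= 36<<7 -> completed=1 acc=4683 shift=14
byte[3]=0x36 cont=0 payload=0x36: varint #2 complete (value=889419); reset -> completed=2 acc=0 shift=0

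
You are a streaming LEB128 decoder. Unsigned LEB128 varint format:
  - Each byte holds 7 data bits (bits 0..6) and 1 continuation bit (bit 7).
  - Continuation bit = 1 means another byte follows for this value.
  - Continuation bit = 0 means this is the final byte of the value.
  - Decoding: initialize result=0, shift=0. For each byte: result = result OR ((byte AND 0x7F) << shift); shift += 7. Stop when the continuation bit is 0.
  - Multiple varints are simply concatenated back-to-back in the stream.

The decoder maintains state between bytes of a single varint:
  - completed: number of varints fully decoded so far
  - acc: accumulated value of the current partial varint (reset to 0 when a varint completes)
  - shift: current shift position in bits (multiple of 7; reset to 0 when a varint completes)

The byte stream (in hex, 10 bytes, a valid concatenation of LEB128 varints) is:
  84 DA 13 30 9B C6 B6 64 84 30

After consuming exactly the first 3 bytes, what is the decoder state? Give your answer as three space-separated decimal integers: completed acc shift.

byte[0]=0x84 cont=1 payload=0x04: acc |= 4<<0 -> completed=0 acc=4 shift=7
byte[1]=0xDA cont=1 payload=0x5A: acc |= 90<<7 -> completed=0 acc=11524 shift=14
byte[2]=0x13 cont=0 payload=0x13: varint #1 complete (value=322820); reset -> completed=1 acc=0 shift=0

Answer: 1 0 0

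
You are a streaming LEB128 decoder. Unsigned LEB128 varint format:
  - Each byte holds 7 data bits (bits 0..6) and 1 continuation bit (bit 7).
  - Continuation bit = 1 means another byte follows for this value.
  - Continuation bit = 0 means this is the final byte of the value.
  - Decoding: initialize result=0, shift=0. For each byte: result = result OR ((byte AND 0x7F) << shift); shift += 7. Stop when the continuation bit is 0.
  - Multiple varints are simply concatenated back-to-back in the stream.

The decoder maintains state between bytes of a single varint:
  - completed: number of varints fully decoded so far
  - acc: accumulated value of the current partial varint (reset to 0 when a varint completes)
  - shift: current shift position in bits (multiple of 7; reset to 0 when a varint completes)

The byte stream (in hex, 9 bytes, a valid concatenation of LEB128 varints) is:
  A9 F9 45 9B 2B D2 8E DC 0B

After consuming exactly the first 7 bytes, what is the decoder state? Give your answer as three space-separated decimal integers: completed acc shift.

byte[0]=0xA9 cont=1 payload=0x29: acc |= 41<<0 -> completed=0 acc=41 shift=7
byte[1]=0xF9 cont=1 payload=0x79: acc |= 121<<7 -> completed=0 acc=15529 shift=14
byte[2]=0x45 cont=0 payload=0x45: varint #1 complete (value=1146025); reset -> completed=1 acc=0 shift=0
byte[3]=0x9B cont=1 payload=0x1B: acc |= 27<<0 -> completed=1 acc=27 shift=7
byte[4]=0x2B cont=0 payload=0x2B: varint #2 complete (value=5531); reset -> completed=2 acc=0 shift=0
byte[5]=0xD2 cont=1 payload=0x52: acc |= 82<<0 -> completed=2 acc=82 shift=7
byte[6]=0x8E cont=1 payload=0x0E: acc |= 14<<7 -> completed=2 acc=1874 shift=14

Answer: 2 1874 14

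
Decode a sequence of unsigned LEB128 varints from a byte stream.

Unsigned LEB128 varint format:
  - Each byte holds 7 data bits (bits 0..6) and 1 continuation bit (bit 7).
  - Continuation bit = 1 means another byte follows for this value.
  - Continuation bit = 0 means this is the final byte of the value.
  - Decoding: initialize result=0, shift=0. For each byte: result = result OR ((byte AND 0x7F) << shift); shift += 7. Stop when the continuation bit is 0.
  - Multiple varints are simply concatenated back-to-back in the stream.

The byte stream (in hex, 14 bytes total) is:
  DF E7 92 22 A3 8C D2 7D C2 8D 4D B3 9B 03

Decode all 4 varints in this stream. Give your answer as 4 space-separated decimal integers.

Answer: 71611359 263489059 1263298 52659

Derivation:
  byte[0]=0xDF cont=1 payload=0x5F=95: acc |= 95<<0 -> acc=95 shift=7
  byte[1]=0xE7 cont=1 payload=0x67=103: acc |= 103<<7 -> acc=13279 shift=14
  byte[2]=0x92 cont=1 payload=0x12=18: acc |= 18<<14 -> acc=308191 shift=21
  byte[3]=0x22 cont=0 payload=0x22=34: acc |= 34<<21 -> acc=71611359 shift=28 [end]
Varint 1: bytes[0:4] = DF E7 92 22 -> value 71611359 (4 byte(s))
  byte[4]=0xA3 cont=1 payload=0x23=35: acc |= 35<<0 -> acc=35 shift=7
  byte[5]=0x8C cont=1 payload=0x0C=12: acc |= 12<<7 -> acc=1571 shift=14
  byte[6]=0xD2 cont=1 payload=0x52=82: acc |= 82<<14 -> acc=1345059 shift=21
  byte[7]=0x7D cont=0 payload=0x7D=125: acc |= 125<<21 -> acc=263489059 shift=28 [end]
Varint 2: bytes[4:8] = A3 8C D2 7D -> value 263489059 (4 byte(s))
  byte[8]=0xC2 cont=1 payload=0x42=66: acc |= 66<<0 -> acc=66 shift=7
  byte[9]=0x8D cont=1 payload=0x0D=13: acc |= 13<<7 -> acc=1730 shift=14
  byte[10]=0x4D cont=0 payload=0x4D=77: acc |= 77<<14 -> acc=1263298 shift=21 [end]
Varint 3: bytes[8:11] = C2 8D 4D -> value 1263298 (3 byte(s))
  byte[11]=0xB3 cont=1 payload=0x33=51: acc |= 51<<0 -> acc=51 shift=7
  byte[12]=0x9B cont=1 payload=0x1B=27: acc |= 27<<7 -> acc=3507 shift=14
  byte[13]=0x03 cont=0 payload=0x03=3: acc |= 3<<14 -> acc=52659 shift=21 [end]
Varint 4: bytes[11:14] = B3 9B 03 -> value 52659 (3 byte(s))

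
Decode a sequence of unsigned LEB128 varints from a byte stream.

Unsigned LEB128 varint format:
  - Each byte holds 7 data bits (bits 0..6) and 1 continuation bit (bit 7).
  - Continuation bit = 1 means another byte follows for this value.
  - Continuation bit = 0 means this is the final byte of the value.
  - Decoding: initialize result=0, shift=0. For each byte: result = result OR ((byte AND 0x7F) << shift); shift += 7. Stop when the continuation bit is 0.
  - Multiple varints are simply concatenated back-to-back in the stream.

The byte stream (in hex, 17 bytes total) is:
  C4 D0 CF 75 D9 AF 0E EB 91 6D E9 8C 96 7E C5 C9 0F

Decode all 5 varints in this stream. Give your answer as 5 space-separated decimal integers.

  byte[0]=0xC4 cont=1 payload=0x44=68: acc |= 68<<0 -> acc=68 shift=7
  byte[1]=0xD0 cont=1 payload=0x50=80: acc |= 80<<7 -> acc=10308 shift=14
  byte[2]=0xCF cont=1 payload=0x4F=79: acc |= 79<<14 -> acc=1304644 shift=21
  byte[3]=0x75 cont=0 payload=0x75=117: acc |= 117<<21 -> acc=246671428 shift=28 [end]
Varint 1: bytes[0:4] = C4 D0 CF 75 -> value 246671428 (4 byte(s))
  byte[4]=0xD9 cont=1 payload=0x59=89: acc |= 89<<0 -> acc=89 shift=7
  byte[5]=0xAF cont=1 payload=0x2F=47: acc |= 47<<7 -> acc=6105 shift=14
  byte[6]=0x0E cont=0 payload=0x0E=14: acc |= 14<<14 -> acc=235481 shift=21 [end]
Varint 2: bytes[4:7] = D9 AF 0E -> value 235481 (3 byte(s))
  byte[7]=0xEB cont=1 payload=0x6B=107: acc |= 107<<0 -> acc=107 shift=7
  byte[8]=0x91 cont=1 payload=0x11=17: acc |= 17<<7 -> acc=2283 shift=14
  byte[9]=0x6D cont=0 payload=0x6D=109: acc |= 109<<14 -> acc=1788139 shift=21 [end]
Varint 3: bytes[7:10] = EB 91 6D -> value 1788139 (3 byte(s))
  byte[10]=0xE9 cont=1 payload=0x69=105: acc |= 105<<0 -> acc=105 shift=7
  byte[11]=0x8C cont=1 payload=0x0C=12: acc |= 12<<7 -> acc=1641 shift=14
  byte[12]=0x96 cont=1 payload=0x16=22: acc |= 22<<14 -> acc=362089 shift=21
  byte[13]=0x7E cont=0 payload=0x7E=126: acc |= 126<<21 -> acc=264603241 shift=28 [end]
Varint 4: bytes[10:14] = E9 8C 96 7E -> value 264603241 (4 byte(s))
  byte[14]=0xC5 cont=1 payload=0x45=69: acc |= 69<<0 -> acc=69 shift=7
  byte[15]=0xC9 cont=1 payload=0x49=73: acc |= 73<<7 -> acc=9413 shift=14
  byte[16]=0x0F cont=0 payload=0x0F=15: acc |= 15<<14 -> acc=255173 shift=21 [end]
Varint 5: bytes[14:17] = C5 C9 0F -> value 255173 (3 byte(s))

Answer: 246671428 235481 1788139 264603241 255173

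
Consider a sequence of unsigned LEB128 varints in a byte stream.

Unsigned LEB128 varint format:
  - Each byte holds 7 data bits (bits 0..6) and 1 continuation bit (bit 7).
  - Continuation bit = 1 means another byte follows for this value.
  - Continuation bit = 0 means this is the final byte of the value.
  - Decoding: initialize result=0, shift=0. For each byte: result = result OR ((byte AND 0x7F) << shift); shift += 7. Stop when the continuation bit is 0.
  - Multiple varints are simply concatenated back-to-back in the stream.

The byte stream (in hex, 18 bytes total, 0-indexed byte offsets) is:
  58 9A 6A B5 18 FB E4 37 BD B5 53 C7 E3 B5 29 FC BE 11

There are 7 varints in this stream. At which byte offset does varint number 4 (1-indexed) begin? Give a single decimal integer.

Answer: 5

Derivation:
  byte[0]=0x58 cont=0 payload=0x58=88: acc |= 88<<0 -> acc=88 shift=7 [end]
Varint 1: bytes[0:1] = 58 -> value 88 (1 byte(s))
  byte[1]=0x9A cont=1 payload=0x1A=26: acc |= 26<<0 -> acc=26 shift=7
  byte[2]=0x6A cont=0 payload=0x6A=106: acc |= 106<<7 -> acc=13594 shift=14 [end]
Varint 2: bytes[1:3] = 9A 6A -> value 13594 (2 byte(s))
  byte[3]=0xB5 cont=1 payload=0x35=53: acc |= 53<<0 -> acc=53 shift=7
  byte[4]=0x18 cont=0 payload=0x18=24: acc |= 24<<7 -> acc=3125 shift=14 [end]
Varint 3: bytes[3:5] = B5 18 -> value 3125 (2 byte(s))
  byte[5]=0xFB cont=1 payload=0x7B=123: acc |= 123<<0 -> acc=123 shift=7
  byte[6]=0xE4 cont=1 payload=0x64=100: acc |= 100<<7 -> acc=12923 shift=14
  byte[7]=0x37 cont=0 payload=0x37=55: acc |= 55<<14 -> acc=914043 shift=21 [end]
Varint 4: bytes[5:8] = FB E4 37 -> value 914043 (3 byte(s))
  byte[8]=0xBD cont=1 payload=0x3D=61: acc |= 61<<0 -> acc=61 shift=7
  byte[9]=0xB5 cont=1 payload=0x35=53: acc |= 53<<7 -> acc=6845 shift=14
  byte[10]=0x53 cont=0 payload=0x53=83: acc |= 83<<14 -> acc=1366717 shift=21 [end]
Varint 5: bytes[8:11] = BD B5 53 -> value 1366717 (3 byte(s))
  byte[11]=0xC7 cont=1 payload=0x47=71: acc |= 71<<0 -> acc=71 shift=7
  byte[12]=0xE3 cont=1 payload=0x63=99: acc |= 99<<7 -> acc=12743 shift=14
  byte[13]=0xB5 cont=1 payload=0x35=53: acc |= 53<<14 -> acc=881095 shift=21
  byte[14]=0x29 cont=0 payload=0x29=41: acc |= 41<<21 -> acc=86864327 shift=28 [end]
Varint 6: bytes[11:15] = C7 E3 B5 29 -> value 86864327 (4 byte(s))
  byte[15]=0xFC cont=1 payload=0x7C=124: acc |= 124<<0 -> acc=124 shift=7
  byte[16]=0xBE cont=1 payload=0x3E=62: acc |= 62<<7 -> acc=8060 shift=14
  byte[17]=0x11 cont=0 payload=0x11=17: acc |= 17<<14 -> acc=286588 shift=21 [end]
Varint 7: bytes[15:18] = FC BE 11 -> value 286588 (3 byte(s))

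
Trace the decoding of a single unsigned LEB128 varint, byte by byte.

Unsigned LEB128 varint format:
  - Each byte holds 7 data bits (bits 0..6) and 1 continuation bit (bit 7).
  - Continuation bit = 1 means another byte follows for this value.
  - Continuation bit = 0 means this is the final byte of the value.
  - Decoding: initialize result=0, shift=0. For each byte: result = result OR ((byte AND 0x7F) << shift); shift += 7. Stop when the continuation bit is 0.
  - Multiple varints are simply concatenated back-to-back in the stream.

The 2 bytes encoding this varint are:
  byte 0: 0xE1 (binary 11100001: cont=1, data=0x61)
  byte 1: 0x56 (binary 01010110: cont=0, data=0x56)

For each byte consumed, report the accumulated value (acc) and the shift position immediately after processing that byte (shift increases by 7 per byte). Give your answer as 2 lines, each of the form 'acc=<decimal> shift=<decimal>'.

Answer: acc=97 shift=7
acc=11105 shift=14

Derivation:
byte 0=0xE1: payload=0x61=97, contrib = 97<<0 = 97; acc -> 97, shift -> 7
byte 1=0x56: payload=0x56=86, contrib = 86<<7 = 11008; acc -> 11105, shift -> 14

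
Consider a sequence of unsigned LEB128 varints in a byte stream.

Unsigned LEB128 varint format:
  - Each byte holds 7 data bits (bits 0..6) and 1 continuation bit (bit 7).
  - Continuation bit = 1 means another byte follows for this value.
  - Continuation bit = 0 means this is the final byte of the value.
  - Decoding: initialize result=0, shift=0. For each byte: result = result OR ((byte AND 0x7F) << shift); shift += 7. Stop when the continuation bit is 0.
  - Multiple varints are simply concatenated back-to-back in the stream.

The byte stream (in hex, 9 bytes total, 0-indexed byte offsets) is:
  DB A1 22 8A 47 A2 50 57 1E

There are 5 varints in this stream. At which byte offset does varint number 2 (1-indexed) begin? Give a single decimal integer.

  byte[0]=0xDB cont=1 payload=0x5B=91: acc |= 91<<0 -> acc=91 shift=7
  byte[1]=0xA1 cont=1 payload=0x21=33: acc |= 33<<7 -> acc=4315 shift=14
  byte[2]=0x22 cont=0 payload=0x22=34: acc |= 34<<14 -> acc=561371 shift=21 [end]
Varint 1: bytes[0:3] = DB A1 22 -> value 561371 (3 byte(s))
  byte[3]=0x8A cont=1 payload=0x0A=10: acc |= 10<<0 -> acc=10 shift=7
  byte[4]=0x47 cont=0 payload=0x47=71: acc |= 71<<7 -> acc=9098 shift=14 [end]
Varint 2: bytes[3:5] = 8A 47 -> value 9098 (2 byte(s))
  byte[5]=0xA2 cont=1 payload=0x22=34: acc |= 34<<0 -> acc=34 shift=7
  byte[6]=0x50 cont=0 payload=0x50=80: acc |= 80<<7 -> acc=10274 shift=14 [end]
Varint 3: bytes[5:7] = A2 50 -> value 10274 (2 byte(s))
  byte[7]=0x57 cont=0 payload=0x57=87: acc |= 87<<0 -> acc=87 shift=7 [end]
Varint 4: bytes[7:8] = 57 -> value 87 (1 byte(s))
  byte[8]=0x1E cont=0 payload=0x1E=30: acc |= 30<<0 -> acc=30 shift=7 [end]
Varint 5: bytes[8:9] = 1E -> value 30 (1 byte(s))

Answer: 3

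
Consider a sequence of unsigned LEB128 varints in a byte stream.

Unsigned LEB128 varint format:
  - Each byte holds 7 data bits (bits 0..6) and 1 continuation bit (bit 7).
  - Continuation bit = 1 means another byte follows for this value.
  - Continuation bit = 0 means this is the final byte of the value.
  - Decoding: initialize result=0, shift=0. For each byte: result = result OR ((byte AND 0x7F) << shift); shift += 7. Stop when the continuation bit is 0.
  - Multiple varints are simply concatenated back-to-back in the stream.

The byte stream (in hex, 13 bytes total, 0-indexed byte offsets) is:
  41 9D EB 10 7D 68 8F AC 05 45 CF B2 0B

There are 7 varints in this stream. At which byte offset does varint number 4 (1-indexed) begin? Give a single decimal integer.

  byte[0]=0x41 cont=0 payload=0x41=65: acc |= 65<<0 -> acc=65 shift=7 [end]
Varint 1: bytes[0:1] = 41 -> value 65 (1 byte(s))
  byte[1]=0x9D cont=1 payload=0x1D=29: acc |= 29<<0 -> acc=29 shift=7
  byte[2]=0xEB cont=1 payload=0x6B=107: acc |= 107<<7 -> acc=13725 shift=14
  byte[3]=0x10 cont=0 payload=0x10=16: acc |= 16<<14 -> acc=275869 shift=21 [end]
Varint 2: bytes[1:4] = 9D EB 10 -> value 275869 (3 byte(s))
  byte[4]=0x7D cont=0 payload=0x7D=125: acc |= 125<<0 -> acc=125 shift=7 [end]
Varint 3: bytes[4:5] = 7D -> value 125 (1 byte(s))
  byte[5]=0x68 cont=0 payload=0x68=104: acc |= 104<<0 -> acc=104 shift=7 [end]
Varint 4: bytes[5:6] = 68 -> value 104 (1 byte(s))
  byte[6]=0x8F cont=1 payload=0x0F=15: acc |= 15<<0 -> acc=15 shift=7
  byte[7]=0xAC cont=1 payload=0x2C=44: acc |= 44<<7 -> acc=5647 shift=14
  byte[8]=0x05 cont=0 payload=0x05=5: acc |= 5<<14 -> acc=87567 shift=21 [end]
Varint 5: bytes[6:9] = 8F AC 05 -> value 87567 (3 byte(s))
  byte[9]=0x45 cont=0 payload=0x45=69: acc |= 69<<0 -> acc=69 shift=7 [end]
Varint 6: bytes[9:10] = 45 -> value 69 (1 byte(s))
  byte[10]=0xCF cont=1 payload=0x4F=79: acc |= 79<<0 -> acc=79 shift=7
  byte[11]=0xB2 cont=1 payload=0x32=50: acc |= 50<<7 -> acc=6479 shift=14
  byte[12]=0x0B cont=0 payload=0x0B=11: acc |= 11<<14 -> acc=186703 shift=21 [end]
Varint 7: bytes[10:13] = CF B2 0B -> value 186703 (3 byte(s))

Answer: 5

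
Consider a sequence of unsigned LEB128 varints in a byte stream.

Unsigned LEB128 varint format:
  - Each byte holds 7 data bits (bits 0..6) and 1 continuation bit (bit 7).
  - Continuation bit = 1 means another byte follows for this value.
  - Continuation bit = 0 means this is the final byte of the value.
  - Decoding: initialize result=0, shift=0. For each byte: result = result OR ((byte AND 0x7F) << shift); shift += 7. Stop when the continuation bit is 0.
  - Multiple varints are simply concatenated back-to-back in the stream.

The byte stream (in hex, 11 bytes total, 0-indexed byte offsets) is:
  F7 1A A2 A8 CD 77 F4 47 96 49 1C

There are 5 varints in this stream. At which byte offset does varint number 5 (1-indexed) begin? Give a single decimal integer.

  byte[0]=0xF7 cont=1 payload=0x77=119: acc |= 119<<0 -> acc=119 shift=7
  byte[1]=0x1A cont=0 payload=0x1A=26: acc |= 26<<7 -> acc=3447 shift=14 [end]
Varint 1: bytes[0:2] = F7 1A -> value 3447 (2 byte(s))
  byte[2]=0xA2 cont=1 payload=0x22=34: acc |= 34<<0 -> acc=34 shift=7
  byte[3]=0xA8 cont=1 payload=0x28=40: acc |= 40<<7 -> acc=5154 shift=14
  byte[4]=0xCD cont=1 payload=0x4D=77: acc |= 77<<14 -> acc=1266722 shift=21
  byte[5]=0x77 cont=0 payload=0x77=119: acc |= 119<<21 -> acc=250827810 shift=28 [end]
Varint 2: bytes[2:6] = A2 A8 CD 77 -> value 250827810 (4 byte(s))
  byte[6]=0xF4 cont=1 payload=0x74=116: acc |= 116<<0 -> acc=116 shift=7
  byte[7]=0x47 cont=0 payload=0x47=71: acc |= 71<<7 -> acc=9204 shift=14 [end]
Varint 3: bytes[6:8] = F4 47 -> value 9204 (2 byte(s))
  byte[8]=0x96 cont=1 payload=0x16=22: acc |= 22<<0 -> acc=22 shift=7
  byte[9]=0x49 cont=0 payload=0x49=73: acc |= 73<<7 -> acc=9366 shift=14 [end]
Varint 4: bytes[8:10] = 96 49 -> value 9366 (2 byte(s))
  byte[10]=0x1C cont=0 payload=0x1C=28: acc |= 28<<0 -> acc=28 shift=7 [end]
Varint 5: bytes[10:11] = 1C -> value 28 (1 byte(s))

Answer: 10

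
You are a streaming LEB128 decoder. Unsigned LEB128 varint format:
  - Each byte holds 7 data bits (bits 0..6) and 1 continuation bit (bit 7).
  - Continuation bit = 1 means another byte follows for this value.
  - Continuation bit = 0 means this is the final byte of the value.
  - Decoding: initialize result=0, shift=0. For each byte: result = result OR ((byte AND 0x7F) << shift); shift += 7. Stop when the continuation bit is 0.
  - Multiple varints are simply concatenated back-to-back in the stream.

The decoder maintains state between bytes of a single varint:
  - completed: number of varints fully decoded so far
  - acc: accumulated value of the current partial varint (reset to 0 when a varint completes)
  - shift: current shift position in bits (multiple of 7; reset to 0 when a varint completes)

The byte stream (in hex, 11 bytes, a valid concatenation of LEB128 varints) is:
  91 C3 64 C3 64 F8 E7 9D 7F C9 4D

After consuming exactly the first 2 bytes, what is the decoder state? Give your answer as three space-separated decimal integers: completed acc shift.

byte[0]=0x91 cont=1 payload=0x11: acc |= 17<<0 -> completed=0 acc=17 shift=7
byte[1]=0xC3 cont=1 payload=0x43: acc |= 67<<7 -> completed=0 acc=8593 shift=14

Answer: 0 8593 14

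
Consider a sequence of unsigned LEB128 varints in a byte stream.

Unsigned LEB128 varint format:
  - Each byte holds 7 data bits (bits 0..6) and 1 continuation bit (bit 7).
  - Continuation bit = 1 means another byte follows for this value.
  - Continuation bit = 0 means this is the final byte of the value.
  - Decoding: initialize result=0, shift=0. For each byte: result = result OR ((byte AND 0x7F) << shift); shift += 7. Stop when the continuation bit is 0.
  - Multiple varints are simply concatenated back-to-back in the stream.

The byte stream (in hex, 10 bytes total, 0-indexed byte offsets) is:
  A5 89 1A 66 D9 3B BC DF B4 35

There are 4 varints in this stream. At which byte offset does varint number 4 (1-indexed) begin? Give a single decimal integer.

  byte[0]=0xA5 cont=1 payload=0x25=37: acc |= 37<<0 -> acc=37 shift=7
  byte[1]=0x89 cont=1 payload=0x09=9: acc |= 9<<7 -> acc=1189 shift=14
  byte[2]=0x1A cont=0 payload=0x1A=26: acc |= 26<<14 -> acc=427173 shift=21 [end]
Varint 1: bytes[0:3] = A5 89 1A -> value 427173 (3 byte(s))
  byte[3]=0x66 cont=0 payload=0x66=102: acc |= 102<<0 -> acc=102 shift=7 [end]
Varint 2: bytes[3:4] = 66 -> value 102 (1 byte(s))
  byte[4]=0xD9 cont=1 payload=0x59=89: acc |= 89<<0 -> acc=89 shift=7
  byte[5]=0x3B cont=0 payload=0x3B=59: acc |= 59<<7 -> acc=7641 shift=14 [end]
Varint 3: bytes[4:6] = D9 3B -> value 7641 (2 byte(s))
  byte[6]=0xBC cont=1 payload=0x3C=60: acc |= 60<<0 -> acc=60 shift=7
  byte[7]=0xDF cont=1 payload=0x5F=95: acc |= 95<<7 -> acc=12220 shift=14
  byte[8]=0xB4 cont=1 payload=0x34=52: acc |= 52<<14 -> acc=864188 shift=21
  byte[9]=0x35 cont=0 payload=0x35=53: acc |= 53<<21 -> acc=112013244 shift=28 [end]
Varint 4: bytes[6:10] = BC DF B4 35 -> value 112013244 (4 byte(s))

Answer: 6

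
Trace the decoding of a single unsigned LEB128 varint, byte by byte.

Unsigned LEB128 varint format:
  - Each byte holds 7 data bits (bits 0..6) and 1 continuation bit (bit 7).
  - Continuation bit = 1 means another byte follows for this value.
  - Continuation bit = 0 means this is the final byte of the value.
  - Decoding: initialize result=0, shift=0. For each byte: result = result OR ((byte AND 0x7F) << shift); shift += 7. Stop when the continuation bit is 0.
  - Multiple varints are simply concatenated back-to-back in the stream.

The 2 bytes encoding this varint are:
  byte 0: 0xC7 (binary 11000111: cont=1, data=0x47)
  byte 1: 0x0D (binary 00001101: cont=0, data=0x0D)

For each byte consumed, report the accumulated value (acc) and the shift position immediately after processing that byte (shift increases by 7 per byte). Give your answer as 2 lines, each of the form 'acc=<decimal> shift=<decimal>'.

byte 0=0xC7: payload=0x47=71, contrib = 71<<0 = 71; acc -> 71, shift -> 7
byte 1=0x0D: payload=0x0D=13, contrib = 13<<7 = 1664; acc -> 1735, shift -> 14

Answer: acc=71 shift=7
acc=1735 shift=14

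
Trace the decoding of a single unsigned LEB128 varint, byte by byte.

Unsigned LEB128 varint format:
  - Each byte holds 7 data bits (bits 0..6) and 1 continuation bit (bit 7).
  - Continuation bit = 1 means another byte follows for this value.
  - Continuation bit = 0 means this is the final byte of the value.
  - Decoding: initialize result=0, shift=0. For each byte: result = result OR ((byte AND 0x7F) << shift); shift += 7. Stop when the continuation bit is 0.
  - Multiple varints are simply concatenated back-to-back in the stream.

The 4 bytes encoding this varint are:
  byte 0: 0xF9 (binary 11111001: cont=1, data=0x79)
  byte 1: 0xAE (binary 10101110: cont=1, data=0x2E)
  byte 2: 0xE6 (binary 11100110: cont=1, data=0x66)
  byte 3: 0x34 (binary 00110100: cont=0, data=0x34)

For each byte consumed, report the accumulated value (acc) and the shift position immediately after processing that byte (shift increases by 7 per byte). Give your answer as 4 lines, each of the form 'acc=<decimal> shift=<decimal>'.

Answer: acc=121 shift=7
acc=6009 shift=14
acc=1677177 shift=21
acc=110729081 shift=28

Derivation:
byte 0=0xF9: payload=0x79=121, contrib = 121<<0 = 121; acc -> 121, shift -> 7
byte 1=0xAE: payload=0x2E=46, contrib = 46<<7 = 5888; acc -> 6009, shift -> 14
byte 2=0xE6: payload=0x66=102, contrib = 102<<14 = 1671168; acc -> 1677177, shift -> 21
byte 3=0x34: payload=0x34=52, contrib = 52<<21 = 109051904; acc -> 110729081, shift -> 28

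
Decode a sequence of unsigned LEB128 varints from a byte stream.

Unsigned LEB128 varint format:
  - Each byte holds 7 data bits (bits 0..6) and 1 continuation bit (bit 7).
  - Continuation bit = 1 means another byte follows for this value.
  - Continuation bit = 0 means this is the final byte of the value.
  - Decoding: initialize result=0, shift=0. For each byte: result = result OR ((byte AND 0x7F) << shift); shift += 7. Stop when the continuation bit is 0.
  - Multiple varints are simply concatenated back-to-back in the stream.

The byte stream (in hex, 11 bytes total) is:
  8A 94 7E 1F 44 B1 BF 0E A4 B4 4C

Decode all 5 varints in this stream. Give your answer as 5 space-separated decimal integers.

  byte[0]=0x8A cont=1 payload=0x0A=10: acc |= 10<<0 -> acc=10 shift=7
  byte[1]=0x94 cont=1 payload=0x14=20: acc |= 20<<7 -> acc=2570 shift=14
  byte[2]=0x7E cont=0 payload=0x7E=126: acc |= 126<<14 -> acc=2066954 shift=21 [end]
Varint 1: bytes[0:3] = 8A 94 7E -> value 2066954 (3 byte(s))
  byte[3]=0x1F cont=0 payload=0x1F=31: acc |= 31<<0 -> acc=31 shift=7 [end]
Varint 2: bytes[3:4] = 1F -> value 31 (1 byte(s))
  byte[4]=0x44 cont=0 payload=0x44=68: acc |= 68<<0 -> acc=68 shift=7 [end]
Varint 3: bytes[4:5] = 44 -> value 68 (1 byte(s))
  byte[5]=0xB1 cont=1 payload=0x31=49: acc |= 49<<0 -> acc=49 shift=7
  byte[6]=0xBF cont=1 payload=0x3F=63: acc |= 63<<7 -> acc=8113 shift=14
  byte[7]=0x0E cont=0 payload=0x0E=14: acc |= 14<<14 -> acc=237489 shift=21 [end]
Varint 4: bytes[5:8] = B1 BF 0E -> value 237489 (3 byte(s))
  byte[8]=0xA4 cont=1 payload=0x24=36: acc |= 36<<0 -> acc=36 shift=7
  byte[9]=0xB4 cont=1 payload=0x34=52: acc |= 52<<7 -> acc=6692 shift=14
  byte[10]=0x4C cont=0 payload=0x4C=76: acc |= 76<<14 -> acc=1251876 shift=21 [end]
Varint 5: bytes[8:11] = A4 B4 4C -> value 1251876 (3 byte(s))

Answer: 2066954 31 68 237489 1251876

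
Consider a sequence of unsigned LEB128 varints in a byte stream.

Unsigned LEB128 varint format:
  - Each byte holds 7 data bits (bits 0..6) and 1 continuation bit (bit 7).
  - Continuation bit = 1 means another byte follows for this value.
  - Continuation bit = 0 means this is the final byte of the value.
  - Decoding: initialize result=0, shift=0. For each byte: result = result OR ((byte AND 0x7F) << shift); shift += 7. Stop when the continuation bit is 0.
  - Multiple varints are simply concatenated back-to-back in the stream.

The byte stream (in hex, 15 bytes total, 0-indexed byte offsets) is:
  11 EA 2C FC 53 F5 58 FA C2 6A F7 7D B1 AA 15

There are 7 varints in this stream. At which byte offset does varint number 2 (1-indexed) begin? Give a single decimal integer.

  byte[0]=0x11 cont=0 payload=0x11=17: acc |= 17<<0 -> acc=17 shift=7 [end]
Varint 1: bytes[0:1] = 11 -> value 17 (1 byte(s))
  byte[1]=0xEA cont=1 payload=0x6A=106: acc |= 106<<0 -> acc=106 shift=7
  byte[2]=0x2C cont=0 payload=0x2C=44: acc |= 44<<7 -> acc=5738 shift=14 [end]
Varint 2: bytes[1:3] = EA 2C -> value 5738 (2 byte(s))
  byte[3]=0xFC cont=1 payload=0x7C=124: acc |= 124<<0 -> acc=124 shift=7
  byte[4]=0x53 cont=0 payload=0x53=83: acc |= 83<<7 -> acc=10748 shift=14 [end]
Varint 3: bytes[3:5] = FC 53 -> value 10748 (2 byte(s))
  byte[5]=0xF5 cont=1 payload=0x75=117: acc |= 117<<0 -> acc=117 shift=7
  byte[6]=0x58 cont=0 payload=0x58=88: acc |= 88<<7 -> acc=11381 shift=14 [end]
Varint 4: bytes[5:7] = F5 58 -> value 11381 (2 byte(s))
  byte[7]=0xFA cont=1 payload=0x7A=122: acc |= 122<<0 -> acc=122 shift=7
  byte[8]=0xC2 cont=1 payload=0x42=66: acc |= 66<<7 -> acc=8570 shift=14
  byte[9]=0x6A cont=0 payload=0x6A=106: acc |= 106<<14 -> acc=1745274 shift=21 [end]
Varint 5: bytes[7:10] = FA C2 6A -> value 1745274 (3 byte(s))
  byte[10]=0xF7 cont=1 payload=0x77=119: acc |= 119<<0 -> acc=119 shift=7
  byte[11]=0x7D cont=0 payload=0x7D=125: acc |= 125<<7 -> acc=16119 shift=14 [end]
Varint 6: bytes[10:12] = F7 7D -> value 16119 (2 byte(s))
  byte[12]=0xB1 cont=1 payload=0x31=49: acc |= 49<<0 -> acc=49 shift=7
  byte[13]=0xAA cont=1 payload=0x2A=42: acc |= 42<<7 -> acc=5425 shift=14
  byte[14]=0x15 cont=0 payload=0x15=21: acc |= 21<<14 -> acc=349489 shift=21 [end]
Varint 7: bytes[12:15] = B1 AA 15 -> value 349489 (3 byte(s))

Answer: 1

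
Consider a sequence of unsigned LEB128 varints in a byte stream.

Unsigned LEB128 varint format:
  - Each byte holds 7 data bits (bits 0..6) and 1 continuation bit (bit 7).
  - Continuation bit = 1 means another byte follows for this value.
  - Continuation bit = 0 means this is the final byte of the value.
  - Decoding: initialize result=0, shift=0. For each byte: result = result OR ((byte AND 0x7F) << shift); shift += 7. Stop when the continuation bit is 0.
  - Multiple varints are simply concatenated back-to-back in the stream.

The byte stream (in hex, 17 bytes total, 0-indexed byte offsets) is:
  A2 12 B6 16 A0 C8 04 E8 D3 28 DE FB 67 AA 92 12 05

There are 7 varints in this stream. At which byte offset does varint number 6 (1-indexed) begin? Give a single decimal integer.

Answer: 13

Derivation:
  byte[0]=0xA2 cont=1 payload=0x22=34: acc |= 34<<0 -> acc=34 shift=7
  byte[1]=0x12 cont=0 payload=0x12=18: acc |= 18<<7 -> acc=2338 shift=14 [end]
Varint 1: bytes[0:2] = A2 12 -> value 2338 (2 byte(s))
  byte[2]=0xB6 cont=1 payload=0x36=54: acc |= 54<<0 -> acc=54 shift=7
  byte[3]=0x16 cont=0 payload=0x16=22: acc |= 22<<7 -> acc=2870 shift=14 [end]
Varint 2: bytes[2:4] = B6 16 -> value 2870 (2 byte(s))
  byte[4]=0xA0 cont=1 payload=0x20=32: acc |= 32<<0 -> acc=32 shift=7
  byte[5]=0xC8 cont=1 payload=0x48=72: acc |= 72<<7 -> acc=9248 shift=14
  byte[6]=0x04 cont=0 payload=0x04=4: acc |= 4<<14 -> acc=74784 shift=21 [end]
Varint 3: bytes[4:7] = A0 C8 04 -> value 74784 (3 byte(s))
  byte[7]=0xE8 cont=1 payload=0x68=104: acc |= 104<<0 -> acc=104 shift=7
  byte[8]=0xD3 cont=1 payload=0x53=83: acc |= 83<<7 -> acc=10728 shift=14
  byte[9]=0x28 cont=0 payload=0x28=40: acc |= 40<<14 -> acc=666088 shift=21 [end]
Varint 4: bytes[7:10] = E8 D3 28 -> value 666088 (3 byte(s))
  byte[10]=0xDE cont=1 payload=0x5E=94: acc |= 94<<0 -> acc=94 shift=7
  byte[11]=0xFB cont=1 payload=0x7B=123: acc |= 123<<7 -> acc=15838 shift=14
  byte[12]=0x67 cont=0 payload=0x67=103: acc |= 103<<14 -> acc=1703390 shift=21 [end]
Varint 5: bytes[10:13] = DE FB 67 -> value 1703390 (3 byte(s))
  byte[13]=0xAA cont=1 payload=0x2A=42: acc |= 42<<0 -> acc=42 shift=7
  byte[14]=0x92 cont=1 payload=0x12=18: acc |= 18<<7 -> acc=2346 shift=14
  byte[15]=0x12 cont=0 payload=0x12=18: acc |= 18<<14 -> acc=297258 shift=21 [end]
Varint 6: bytes[13:16] = AA 92 12 -> value 297258 (3 byte(s))
  byte[16]=0x05 cont=0 payload=0x05=5: acc |= 5<<0 -> acc=5 shift=7 [end]
Varint 7: bytes[16:17] = 05 -> value 5 (1 byte(s))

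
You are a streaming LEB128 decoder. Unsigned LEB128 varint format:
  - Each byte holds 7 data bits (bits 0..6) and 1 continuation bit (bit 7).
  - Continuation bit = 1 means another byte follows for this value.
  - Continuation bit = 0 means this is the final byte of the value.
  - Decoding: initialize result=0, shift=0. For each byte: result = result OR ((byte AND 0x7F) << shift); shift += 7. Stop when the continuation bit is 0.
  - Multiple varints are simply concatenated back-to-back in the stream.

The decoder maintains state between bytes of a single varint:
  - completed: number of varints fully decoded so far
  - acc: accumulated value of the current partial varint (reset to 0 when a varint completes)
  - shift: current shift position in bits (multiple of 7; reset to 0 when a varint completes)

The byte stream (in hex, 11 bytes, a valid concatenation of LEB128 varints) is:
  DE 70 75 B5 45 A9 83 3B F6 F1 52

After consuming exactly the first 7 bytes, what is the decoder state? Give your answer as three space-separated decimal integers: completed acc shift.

Answer: 3 425 14

Derivation:
byte[0]=0xDE cont=1 payload=0x5E: acc |= 94<<0 -> completed=0 acc=94 shift=7
byte[1]=0x70 cont=0 payload=0x70: varint #1 complete (value=14430); reset -> completed=1 acc=0 shift=0
byte[2]=0x75 cont=0 payload=0x75: varint #2 complete (value=117); reset -> completed=2 acc=0 shift=0
byte[3]=0xB5 cont=1 payload=0x35: acc |= 53<<0 -> completed=2 acc=53 shift=7
byte[4]=0x45 cont=0 payload=0x45: varint #3 complete (value=8885); reset -> completed=3 acc=0 shift=0
byte[5]=0xA9 cont=1 payload=0x29: acc |= 41<<0 -> completed=3 acc=41 shift=7
byte[6]=0x83 cont=1 payload=0x03: acc |= 3<<7 -> completed=3 acc=425 shift=14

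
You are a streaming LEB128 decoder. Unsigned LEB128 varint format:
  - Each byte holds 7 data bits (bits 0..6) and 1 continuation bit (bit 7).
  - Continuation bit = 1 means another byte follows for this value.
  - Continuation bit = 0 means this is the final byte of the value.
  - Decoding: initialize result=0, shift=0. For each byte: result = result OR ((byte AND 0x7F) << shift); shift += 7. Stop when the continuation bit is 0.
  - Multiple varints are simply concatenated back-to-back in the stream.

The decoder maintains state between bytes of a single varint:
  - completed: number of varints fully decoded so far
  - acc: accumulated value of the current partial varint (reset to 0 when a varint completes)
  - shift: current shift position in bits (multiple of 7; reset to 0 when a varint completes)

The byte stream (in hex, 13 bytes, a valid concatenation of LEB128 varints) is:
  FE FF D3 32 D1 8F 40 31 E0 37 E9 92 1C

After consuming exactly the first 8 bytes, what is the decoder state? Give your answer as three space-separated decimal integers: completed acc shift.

byte[0]=0xFE cont=1 payload=0x7E: acc |= 126<<0 -> completed=0 acc=126 shift=7
byte[1]=0xFF cont=1 payload=0x7F: acc |= 127<<7 -> completed=0 acc=16382 shift=14
byte[2]=0xD3 cont=1 payload=0x53: acc |= 83<<14 -> completed=0 acc=1376254 shift=21
byte[3]=0x32 cont=0 payload=0x32: varint #1 complete (value=106233854); reset -> completed=1 acc=0 shift=0
byte[4]=0xD1 cont=1 payload=0x51: acc |= 81<<0 -> completed=1 acc=81 shift=7
byte[5]=0x8F cont=1 payload=0x0F: acc |= 15<<7 -> completed=1 acc=2001 shift=14
byte[6]=0x40 cont=0 payload=0x40: varint #2 complete (value=1050577); reset -> completed=2 acc=0 shift=0
byte[7]=0x31 cont=0 payload=0x31: varint #3 complete (value=49); reset -> completed=3 acc=0 shift=0

Answer: 3 0 0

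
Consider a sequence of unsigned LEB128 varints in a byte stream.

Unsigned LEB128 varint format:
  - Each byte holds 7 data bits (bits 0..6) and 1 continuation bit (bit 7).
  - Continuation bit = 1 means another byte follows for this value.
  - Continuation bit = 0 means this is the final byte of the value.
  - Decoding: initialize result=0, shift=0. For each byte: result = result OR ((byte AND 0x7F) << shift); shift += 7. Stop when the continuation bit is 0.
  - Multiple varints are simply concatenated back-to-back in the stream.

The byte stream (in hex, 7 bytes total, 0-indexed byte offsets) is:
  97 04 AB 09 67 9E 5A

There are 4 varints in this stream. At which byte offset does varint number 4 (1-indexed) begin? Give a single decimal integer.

Answer: 5

Derivation:
  byte[0]=0x97 cont=1 payload=0x17=23: acc |= 23<<0 -> acc=23 shift=7
  byte[1]=0x04 cont=0 payload=0x04=4: acc |= 4<<7 -> acc=535 shift=14 [end]
Varint 1: bytes[0:2] = 97 04 -> value 535 (2 byte(s))
  byte[2]=0xAB cont=1 payload=0x2B=43: acc |= 43<<0 -> acc=43 shift=7
  byte[3]=0x09 cont=0 payload=0x09=9: acc |= 9<<7 -> acc=1195 shift=14 [end]
Varint 2: bytes[2:4] = AB 09 -> value 1195 (2 byte(s))
  byte[4]=0x67 cont=0 payload=0x67=103: acc |= 103<<0 -> acc=103 shift=7 [end]
Varint 3: bytes[4:5] = 67 -> value 103 (1 byte(s))
  byte[5]=0x9E cont=1 payload=0x1E=30: acc |= 30<<0 -> acc=30 shift=7
  byte[6]=0x5A cont=0 payload=0x5A=90: acc |= 90<<7 -> acc=11550 shift=14 [end]
Varint 4: bytes[5:7] = 9E 5A -> value 11550 (2 byte(s))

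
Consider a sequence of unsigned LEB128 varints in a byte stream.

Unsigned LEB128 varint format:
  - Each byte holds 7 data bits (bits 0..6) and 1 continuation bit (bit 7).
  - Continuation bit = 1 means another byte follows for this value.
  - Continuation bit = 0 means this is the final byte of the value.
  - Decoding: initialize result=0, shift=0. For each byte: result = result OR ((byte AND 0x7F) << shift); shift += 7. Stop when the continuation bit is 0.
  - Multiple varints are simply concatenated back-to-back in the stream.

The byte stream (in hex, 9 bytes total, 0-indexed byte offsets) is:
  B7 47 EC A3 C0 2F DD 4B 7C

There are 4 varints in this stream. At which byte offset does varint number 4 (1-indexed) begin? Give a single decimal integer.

  byte[0]=0xB7 cont=1 payload=0x37=55: acc |= 55<<0 -> acc=55 shift=7
  byte[1]=0x47 cont=0 payload=0x47=71: acc |= 71<<7 -> acc=9143 shift=14 [end]
Varint 1: bytes[0:2] = B7 47 -> value 9143 (2 byte(s))
  byte[2]=0xEC cont=1 payload=0x6C=108: acc |= 108<<0 -> acc=108 shift=7
  byte[3]=0xA3 cont=1 payload=0x23=35: acc |= 35<<7 -> acc=4588 shift=14
  byte[4]=0xC0 cont=1 payload=0x40=64: acc |= 64<<14 -> acc=1053164 shift=21
  byte[5]=0x2F cont=0 payload=0x2F=47: acc |= 47<<21 -> acc=99619308 shift=28 [end]
Varint 2: bytes[2:6] = EC A3 C0 2F -> value 99619308 (4 byte(s))
  byte[6]=0xDD cont=1 payload=0x5D=93: acc |= 93<<0 -> acc=93 shift=7
  byte[7]=0x4B cont=0 payload=0x4B=75: acc |= 75<<7 -> acc=9693 shift=14 [end]
Varint 3: bytes[6:8] = DD 4B -> value 9693 (2 byte(s))
  byte[8]=0x7C cont=0 payload=0x7C=124: acc |= 124<<0 -> acc=124 shift=7 [end]
Varint 4: bytes[8:9] = 7C -> value 124 (1 byte(s))

Answer: 8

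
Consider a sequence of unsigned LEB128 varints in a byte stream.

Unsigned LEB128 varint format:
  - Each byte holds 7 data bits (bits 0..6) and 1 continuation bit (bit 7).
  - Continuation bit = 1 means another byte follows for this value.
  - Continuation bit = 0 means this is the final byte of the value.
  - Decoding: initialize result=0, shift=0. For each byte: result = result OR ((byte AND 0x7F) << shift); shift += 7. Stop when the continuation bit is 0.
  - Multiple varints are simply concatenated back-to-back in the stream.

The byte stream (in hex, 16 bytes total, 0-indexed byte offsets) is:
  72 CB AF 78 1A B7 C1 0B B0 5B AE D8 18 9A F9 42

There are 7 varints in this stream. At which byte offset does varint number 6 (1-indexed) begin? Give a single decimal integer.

Answer: 10

Derivation:
  byte[0]=0x72 cont=0 payload=0x72=114: acc |= 114<<0 -> acc=114 shift=7 [end]
Varint 1: bytes[0:1] = 72 -> value 114 (1 byte(s))
  byte[1]=0xCB cont=1 payload=0x4B=75: acc |= 75<<0 -> acc=75 shift=7
  byte[2]=0xAF cont=1 payload=0x2F=47: acc |= 47<<7 -> acc=6091 shift=14
  byte[3]=0x78 cont=0 payload=0x78=120: acc |= 120<<14 -> acc=1972171 shift=21 [end]
Varint 2: bytes[1:4] = CB AF 78 -> value 1972171 (3 byte(s))
  byte[4]=0x1A cont=0 payload=0x1A=26: acc |= 26<<0 -> acc=26 shift=7 [end]
Varint 3: bytes[4:5] = 1A -> value 26 (1 byte(s))
  byte[5]=0xB7 cont=1 payload=0x37=55: acc |= 55<<0 -> acc=55 shift=7
  byte[6]=0xC1 cont=1 payload=0x41=65: acc |= 65<<7 -> acc=8375 shift=14
  byte[7]=0x0B cont=0 payload=0x0B=11: acc |= 11<<14 -> acc=188599 shift=21 [end]
Varint 4: bytes[5:8] = B7 C1 0B -> value 188599 (3 byte(s))
  byte[8]=0xB0 cont=1 payload=0x30=48: acc |= 48<<0 -> acc=48 shift=7
  byte[9]=0x5B cont=0 payload=0x5B=91: acc |= 91<<7 -> acc=11696 shift=14 [end]
Varint 5: bytes[8:10] = B0 5B -> value 11696 (2 byte(s))
  byte[10]=0xAE cont=1 payload=0x2E=46: acc |= 46<<0 -> acc=46 shift=7
  byte[11]=0xD8 cont=1 payload=0x58=88: acc |= 88<<7 -> acc=11310 shift=14
  byte[12]=0x18 cont=0 payload=0x18=24: acc |= 24<<14 -> acc=404526 shift=21 [end]
Varint 6: bytes[10:13] = AE D8 18 -> value 404526 (3 byte(s))
  byte[13]=0x9A cont=1 payload=0x1A=26: acc |= 26<<0 -> acc=26 shift=7
  byte[14]=0xF9 cont=1 payload=0x79=121: acc |= 121<<7 -> acc=15514 shift=14
  byte[15]=0x42 cont=0 payload=0x42=66: acc |= 66<<14 -> acc=1096858 shift=21 [end]
Varint 7: bytes[13:16] = 9A F9 42 -> value 1096858 (3 byte(s))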